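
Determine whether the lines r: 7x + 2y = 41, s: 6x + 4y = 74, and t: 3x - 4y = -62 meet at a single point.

No

Intersecting r and s: solving the 2×2 system gives (x, y) = (1, 17).
Substitute into t: (3)(1) + (-4)(17) = -65.
But t requires -62 ≠ -65, so the three lines have no common point.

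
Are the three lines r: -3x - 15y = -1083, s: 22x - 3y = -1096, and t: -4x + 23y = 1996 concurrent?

No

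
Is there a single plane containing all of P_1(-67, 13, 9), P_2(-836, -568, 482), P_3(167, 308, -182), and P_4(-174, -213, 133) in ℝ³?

No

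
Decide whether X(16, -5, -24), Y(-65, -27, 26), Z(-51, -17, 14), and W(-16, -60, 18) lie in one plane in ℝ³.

A normal to the plane through X, Y, Z is n = XY × XZ = (-236, -272, -502).
The plane has equation n·P = 9632. For W: n·W = 11060.
11060 ≠ 9632, so W is off the plane.

No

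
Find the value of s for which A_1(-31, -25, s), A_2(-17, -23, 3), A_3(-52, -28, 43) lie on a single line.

Direction A_2A_3 = (-35, -5, 40). From the x-coordinate of A_1, the parameter along the line is τ = (-31 − (-17))/(-35) = 2/5.
Then s = 3 + 2/5·(40) = 19.

19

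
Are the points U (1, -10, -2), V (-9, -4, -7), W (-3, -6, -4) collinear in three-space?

UV = (-10, 6, -5), UW = (-4, 4, -2).
UV × UW = (8, 0, -16).
The cross product is nonzero, so the points do not lie on one line.

No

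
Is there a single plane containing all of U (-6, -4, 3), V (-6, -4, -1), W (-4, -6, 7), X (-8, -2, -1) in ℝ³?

A normal to the plane through U, V, W is n = UV × UW = (-8, -8, 0).
The plane has equation n·P = 80. For X: n·X = 80.
Equal, so X lies in the plane and all four are coplanar.

Yes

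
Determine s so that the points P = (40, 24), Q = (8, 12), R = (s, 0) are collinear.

The three points are collinear iff det[PQ; PR] = 0.
This determinant is linear in s: (12)s + (288) = 0, so s = -24.

-24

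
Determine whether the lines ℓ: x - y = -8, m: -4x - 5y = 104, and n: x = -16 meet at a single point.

Intersecting ℓ and m: solving the 2×2 system gives (x, y) = (-16, -8).
Substitute into n: (1)(-16) + (0)(-8) = -16.
This equals -16, so (-16, -8) lies on all three lines and they are concurrent.

Yes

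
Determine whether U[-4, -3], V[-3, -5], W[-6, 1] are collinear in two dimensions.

UV = (1, -2), UW = (-2, 4).
Twice the signed area of △UVW is (1)(4) − (-2)(-2) = 0.
The triangle is degenerate (zero area), so the points are collinear.

Yes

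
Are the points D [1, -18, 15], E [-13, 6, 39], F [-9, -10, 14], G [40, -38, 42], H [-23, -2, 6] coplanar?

The plane through D, E, F has normal n = DE × DF = (-216, -254, 128) and equation n·P = 6276.
Checking the remaining points: n·G = 6388, n·H = 6244.
Since n·G = 6388 ≠ 6276, G is off the plane and the points are not all coplanar.

No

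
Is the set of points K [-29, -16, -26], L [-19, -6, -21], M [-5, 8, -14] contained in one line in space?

KL = (10, 10, 5), KM = (24, 24, 12).
KL × KM = (0, 0, 0).
The cross product vanishes, so the three points are collinear.

Yes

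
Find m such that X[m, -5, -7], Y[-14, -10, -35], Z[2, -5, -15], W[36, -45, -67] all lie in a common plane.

Coplanarity ⇔ det[XY; XZ; XW] = 0.
Expanding, this is linear in m: (-540)m + (7560) = 0.
So m = 14.

14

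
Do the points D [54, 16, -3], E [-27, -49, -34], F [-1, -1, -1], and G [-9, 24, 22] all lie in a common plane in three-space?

A normal to the plane through D, E, F is n = DE × DF = (-657, 1867, -2198).
The plane has equation n·P = 988. For G: n·G = 2365.
2365 ≠ 988, so G is off the plane.

No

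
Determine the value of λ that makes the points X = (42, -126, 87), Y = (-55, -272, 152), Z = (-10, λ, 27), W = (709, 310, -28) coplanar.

The points are coplanar iff XY · (XZ × XW) = 0.
Expanding, this is linear in λ: (-32200)λ + (-1352400) = 0.
So λ = -42.

-42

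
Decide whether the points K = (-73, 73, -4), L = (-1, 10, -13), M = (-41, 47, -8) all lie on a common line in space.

KL = (72, -63, -9), KM = (32, -26, -4).
KL × KM = (18, 0, 144).
The cross product is nonzero, so the points do not lie on one line.

No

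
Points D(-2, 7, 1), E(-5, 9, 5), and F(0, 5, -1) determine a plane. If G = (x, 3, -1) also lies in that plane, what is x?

The plane through D, E, F has equation 4x + 2y + 2z = 8.
Substituting G: (4)x + (4) = 8, so x = 1.

1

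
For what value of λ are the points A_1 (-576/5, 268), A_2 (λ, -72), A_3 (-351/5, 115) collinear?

The three points are collinear iff det[A_1A_2; A_1A_3] = 0.
This determinant is linear in λ: (-153)λ + (-11628/5) = 0, so λ = -76/5.

-76/5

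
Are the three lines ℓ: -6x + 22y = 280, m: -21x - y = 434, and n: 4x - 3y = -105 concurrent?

Intersecting ℓ and m: solving the 2×2 system gives (x, y) = (-21, 7).
Substitute into n: (4)(-21) + (-3)(7) = -105.
This equals -105, so (-21, 7) lies on all three lines and they are concurrent.

Yes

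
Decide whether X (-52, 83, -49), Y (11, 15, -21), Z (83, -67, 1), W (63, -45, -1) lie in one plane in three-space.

The four points are coplanar iff the 3×3 determinant with rows XY, XZ, XW is zero.
Rows: (63, -68, 28), (135, -150, 50), (115, -128, 48).
Expanding along the first row: (63)(-800) − (-68)(730) + (28)(-30) = -1600.
Nonzero ⇒ not coplanar.

No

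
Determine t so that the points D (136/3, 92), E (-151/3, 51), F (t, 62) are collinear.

The three points are collinear iff det[DE; DF] = 0.
This determinant is linear in t: (41)t + (3034/3) = 0, so t = -74/3.

-74/3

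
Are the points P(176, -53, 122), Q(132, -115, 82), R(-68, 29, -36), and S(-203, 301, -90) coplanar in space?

No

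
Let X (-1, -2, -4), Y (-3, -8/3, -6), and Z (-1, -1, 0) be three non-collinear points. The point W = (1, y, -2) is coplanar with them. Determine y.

-4/3

The plane through X, Y, Z has equation −(2/3)x + 8y − 2z = -22/3.
Substituting W: (8)y + (10/3) = -22/3, so y = -4/3.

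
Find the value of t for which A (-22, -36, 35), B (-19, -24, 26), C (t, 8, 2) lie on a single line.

-11

Direction AB = (3, 12, -9). From the y-coordinate of C, the parameter along the line is τ = (8 − (-36))/12 = 11/3.
Then t = (-22) + 11/3·(3) = -11.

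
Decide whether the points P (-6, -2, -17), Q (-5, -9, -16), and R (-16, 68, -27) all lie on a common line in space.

PQ = (1, -7, 1), PR = (-10, 70, -10).
PQ × PR = (0, 0, 0).
The cross product vanishes, so the three points are collinear.

Yes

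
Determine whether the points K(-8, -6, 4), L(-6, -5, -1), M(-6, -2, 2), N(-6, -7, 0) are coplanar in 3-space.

No

A normal to the plane through K, L, M is n = KL × KM = (18, -6, 6).
The plane has equation n·P = -84. For N: n·N = -66.
-66 ≠ -84, so N is off the plane.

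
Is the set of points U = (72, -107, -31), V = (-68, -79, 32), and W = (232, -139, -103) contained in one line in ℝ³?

Yes

UV = (-140, 28, 63), UW = (160, -32, -72).
UV × UW = (0, 0, 0).
The cross product vanishes, so the three points are collinear.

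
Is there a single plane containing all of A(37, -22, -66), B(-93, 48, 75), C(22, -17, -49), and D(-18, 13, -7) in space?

No

A normal to the plane through A, B, C is n = AB × AC = (485, 95, 400).
The plane has equation n·P = -10545. For D: n·D = -10295.
-10295 ≠ -10545, so D is off the plane.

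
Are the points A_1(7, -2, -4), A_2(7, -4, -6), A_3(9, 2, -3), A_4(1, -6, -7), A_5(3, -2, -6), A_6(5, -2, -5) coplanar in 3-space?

No

The plane through A_1, A_2, A_3 has normal n = A_1A_2 × A_1A_3 = (6, -4, 4) and equation n·P = 34.
Checking the remaining points: n·A_4 = 2, n·A_5 = 2, n·A_6 = 18.
Since n·A_4 = 2 ≠ 34, A_4 is off the plane and the points are not all coplanar.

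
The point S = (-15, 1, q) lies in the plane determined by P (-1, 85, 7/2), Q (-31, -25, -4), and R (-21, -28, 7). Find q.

Coplanarity requires PQ · (PR × PS) = 0.
PQ = (-30, -110, -15/2), PR = (-20, -113, 7/2); the triple product is linear in q with coefficient 1190 and constant term -8330.
Setting it to zero: q = 7.

7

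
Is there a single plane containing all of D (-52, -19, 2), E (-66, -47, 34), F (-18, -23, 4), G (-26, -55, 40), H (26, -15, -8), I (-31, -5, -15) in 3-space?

Yes

The plane through D, E, F has normal n = DE × DF = (72, 1116, 1008) and equation n·P = -22932.
Checking the remaining points: n·G = -22932, n·H = -22932, n·I = -22932.
All equal -22932, so all 6 points lie in one plane.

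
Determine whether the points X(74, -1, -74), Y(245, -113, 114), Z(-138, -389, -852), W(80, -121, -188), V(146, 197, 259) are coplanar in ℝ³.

The plane through X, Y, Z has normal n = XY × XZ = (160080, 93182, -90092) and equation n·P = 18419546.
Checking the remaining points: n·W = 18468674, n·V = 18394706.
Since n·W = 18468674 ≠ 18419546, W is off the plane and the points are not all coplanar.

No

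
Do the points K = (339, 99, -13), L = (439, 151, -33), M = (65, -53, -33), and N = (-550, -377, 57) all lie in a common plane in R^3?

A normal to the plane through K, L, M is n = KL × KM = (-4080, 7480, -952).
The plane has equation n·P = -630224. For N: n·N = -630224.
Equal, so N lies in the plane and all four are coplanar.

Yes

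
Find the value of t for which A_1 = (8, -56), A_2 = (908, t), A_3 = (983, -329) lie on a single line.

Collinearity: (A_2 − A_1) must be parallel to (A_3 − A_1) = (975, -273).
Cross-multiplying the components: (t − (-56))·(975) = (900)·(-273).
Solving gives t = -308.

-308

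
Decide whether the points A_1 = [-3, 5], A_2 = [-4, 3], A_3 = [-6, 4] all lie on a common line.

No

A_1A_2 = (-1, -2), A_1A_3 = (-3, -1).
Twice the signed area of △A_1A_2A_3 is (-1)(-1) − (-2)(-3) = -5.
The area is nonzero, so the three points are not collinear.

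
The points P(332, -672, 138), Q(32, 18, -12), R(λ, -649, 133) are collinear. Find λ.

322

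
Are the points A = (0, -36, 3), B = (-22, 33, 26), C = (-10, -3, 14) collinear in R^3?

AB = (-22, 69, 23), AC = (-10, 33, 11).
AB × AC = (0, 12, -36).
The cross product is nonzero, so the points do not lie on one line.

No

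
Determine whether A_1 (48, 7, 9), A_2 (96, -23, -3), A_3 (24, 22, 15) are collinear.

A_1A_2 = (48, -30, -12), A_1A_3 = (-24, 15, 6).
Each component of A_1A_3 is -1/2 times the corresponding component of A_1A_2, so A_1A_3 = -1/2·A_1A_2 and the points are collinear.

Yes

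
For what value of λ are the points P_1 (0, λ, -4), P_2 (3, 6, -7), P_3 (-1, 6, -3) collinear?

6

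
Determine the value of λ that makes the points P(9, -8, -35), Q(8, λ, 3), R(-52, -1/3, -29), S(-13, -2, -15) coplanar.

The points are coplanar iff PQ · (PR × PS) = 0.
Expanding, this is linear in λ: (1088)λ + (1088) = 0.
So λ = -1.

-1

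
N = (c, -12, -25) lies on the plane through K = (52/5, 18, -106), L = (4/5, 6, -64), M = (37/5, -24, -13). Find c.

0

A normal to the plane is n = KL × KM = (648, 3834/5, 1836/5).
N lies in the plane iff n · KN = 0.
This gives (648)c + (0) = 0, so c = 0.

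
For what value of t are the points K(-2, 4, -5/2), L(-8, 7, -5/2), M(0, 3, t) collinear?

Direction KL = (-6, 3, 0). From the x-coordinate of M, the parameter along the line is τ = (0 − (-2))/(-6) = -1/3.
Then t = (-5/2) + (-1/3)·(0) = -5/2.

-5/2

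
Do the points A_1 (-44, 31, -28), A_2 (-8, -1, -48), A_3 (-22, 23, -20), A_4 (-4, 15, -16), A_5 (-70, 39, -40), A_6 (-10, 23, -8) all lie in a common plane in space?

The plane through A_1, A_2, A_3 has normal n = A_1A_2 × A_1A_3 = (-416, -728, 416) and equation n·P = -15912.
Checking the remaining points: n·A_4 = -15912, n·A_5 = -15912, n·A_6 = -15912.
All equal -15912, so all 6 points lie in one plane.

Yes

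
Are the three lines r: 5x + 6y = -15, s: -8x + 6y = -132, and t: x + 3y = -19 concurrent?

No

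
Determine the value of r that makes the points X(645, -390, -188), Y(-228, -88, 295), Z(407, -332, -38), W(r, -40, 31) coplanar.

Coplanarity ⇔ det[XY; XZ; XW] = 0.
Expanding, this is linear in r: (17286)r + (-898872) = 0.
So r = 52.

52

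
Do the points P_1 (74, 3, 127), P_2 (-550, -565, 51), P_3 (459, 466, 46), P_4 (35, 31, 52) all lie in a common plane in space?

No

A normal to the plane through P_1, P_2, P_3 is n = P_1P_2 × P_1P_3 = (81196, -79804, -70232).
The plane has equation n·P = -3150372. For P_4: n·P_4 = -3284128.
-3284128 ≠ -3150372, so P_4 is off the plane.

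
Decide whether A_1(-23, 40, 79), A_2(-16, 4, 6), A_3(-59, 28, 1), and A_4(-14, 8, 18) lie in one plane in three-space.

Yes

With A_1 as base: A_1A_2 = (7, -36, -73), A_1A_3 = (-36, -12, -78), A_1A_4 = (9, -32, -61).
A_1A_3 × A_1A_4 = (-1764, -2898, 1260).
A_1A_2 · (A_1A_3 × A_1A_4) = 0.
The scalar triple product vanishes, so the four points are coplanar.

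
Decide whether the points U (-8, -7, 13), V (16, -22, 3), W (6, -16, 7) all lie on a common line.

No

UV = (24, -15, -10), UW = (14, -9, -6).
UV × UW = (0, 4, -6).
The cross product is nonzero, so the points do not lie on one line.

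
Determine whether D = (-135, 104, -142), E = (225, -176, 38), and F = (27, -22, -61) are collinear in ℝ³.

Yes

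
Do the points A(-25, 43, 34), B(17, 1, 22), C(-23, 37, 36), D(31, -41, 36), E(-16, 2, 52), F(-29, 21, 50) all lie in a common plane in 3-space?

The plane through A, B, C has normal n = AB × AC = (-156, -108, -168) and equation n·P = -6456.
Checking the remaining points: n·D = -6456, n·E = -6456, n·F = -6144.
Since n·F = -6144 ≠ -6456, F is off the plane and the points are not all coplanar.

No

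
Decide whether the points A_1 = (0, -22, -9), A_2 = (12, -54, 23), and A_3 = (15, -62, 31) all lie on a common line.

A_1A_2 = (12, -32, 32), A_1A_3 = (15, -40, 40).
Each component of A_1A_3 is 5/4 times the corresponding component of A_1A_2, so A_1A_3 = 5/4·A_1A_2 and the points are collinear.

Yes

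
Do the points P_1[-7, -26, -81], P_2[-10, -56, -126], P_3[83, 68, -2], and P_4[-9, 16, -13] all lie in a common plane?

The four points are coplanar iff the 3×3 determinant with rows P_1P_2, P_1P_3, P_1P_4 is zero.
Rows: (-3, -30, -45), (90, 94, 79), (-2, 42, 68).
Expanding along the first row: (-3)(3074) − (-30)(6278) + (-45)(3968) = 558.
Nonzero ⇒ not coplanar.

No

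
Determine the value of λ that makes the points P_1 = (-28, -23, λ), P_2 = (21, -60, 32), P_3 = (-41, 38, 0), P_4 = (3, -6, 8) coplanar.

The points are coplanar iff P_1P_2 · (P_1P_3 × P_1P_4) = 0.
Expanding, this is linear in λ: (1584)λ + (-47520) = 0.
So λ = 30.

30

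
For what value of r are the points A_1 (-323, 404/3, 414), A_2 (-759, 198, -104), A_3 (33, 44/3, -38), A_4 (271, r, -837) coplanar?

Normal to plane A_1A_2A_3: n = (-272360/3, -381480, 89320/3); plane equation n·P = -29167160/3.
Requiring n·A_4 = -29167160/3: (-381480)r + (-148570400/3) = -29167160/3.
So r = -313/3.

-313/3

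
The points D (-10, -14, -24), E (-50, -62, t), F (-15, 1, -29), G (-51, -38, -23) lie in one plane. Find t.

The points are coplanar iff DE · (DF × DG) = 0.
Expanding, this is linear in t: (735)t + (11760) = 0.
So t = -16.

-16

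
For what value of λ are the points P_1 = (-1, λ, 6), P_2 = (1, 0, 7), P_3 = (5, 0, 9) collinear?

Direction P_2P_3 = (4, 0, 2). From the x-coordinate of P_1, the parameter along the line is τ = (-1 − 1)/4 = -1/2.
Then λ = 0 + (-1/2)·(0) = 0.

0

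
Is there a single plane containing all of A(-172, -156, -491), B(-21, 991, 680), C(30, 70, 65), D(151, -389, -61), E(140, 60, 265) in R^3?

Yes

The plane through A, B, C has normal n = AB × AC = (373086, 152586, -197568) and equation n·P = 9031680.
Checking the remaining points: n·D = 9031680, n·E = 9031680.
All equal 9031680, so all 5 points lie in one plane.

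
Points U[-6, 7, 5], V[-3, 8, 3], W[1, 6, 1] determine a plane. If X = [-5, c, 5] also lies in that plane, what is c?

Coplanarity requires UV · (UW × UX) = 0.
UV = (3, 1, -2), UW = (7, -1, -4); the triple product is linear in c with coefficient -2 and constant term 8.
Setting it to zero: c = 4.

4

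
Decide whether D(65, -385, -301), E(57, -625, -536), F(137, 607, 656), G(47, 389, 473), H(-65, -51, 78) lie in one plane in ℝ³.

The plane through D, E, F has normal n = DE × DF = (3440, -9264, 9344) and equation n·P = 977696.
Checking the remaining points: n·G = 977696, n·H = 977696.
All equal 977696, so all 5 points lie in one plane.

Yes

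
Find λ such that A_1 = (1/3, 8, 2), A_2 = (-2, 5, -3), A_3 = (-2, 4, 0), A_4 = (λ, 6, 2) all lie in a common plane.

Normal to plane A_1A_2A_3: n = (-14, 7, 7/3); plane equation n·P = 56.
Requiring n·A_4 = 56: (-14)λ + (140/3) = 56.
So λ = -2/3.

-2/3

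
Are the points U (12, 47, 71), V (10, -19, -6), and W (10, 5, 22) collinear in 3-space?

UV = (-2, -66, -77), UW = (-2, -42, -49).
UV × UW = (0, 56, -48).
The cross product is nonzero, so the points do not lie on one line.

No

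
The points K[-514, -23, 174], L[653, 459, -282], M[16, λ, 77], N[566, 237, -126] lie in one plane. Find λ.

28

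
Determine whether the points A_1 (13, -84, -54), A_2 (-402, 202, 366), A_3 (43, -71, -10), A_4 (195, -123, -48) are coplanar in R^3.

With A_1 as base: A_1A_2 = (-415, 286, 420), A_1A_3 = (30, 13, 44), A_1A_4 = (182, -39, 6).
A_1A_3 × A_1A_4 = (1794, 7828, -3536).
A_1A_2 · (A_1A_3 × A_1A_4) = 9178.
Since 9178 ≠ 0, the four points are not coplanar.

No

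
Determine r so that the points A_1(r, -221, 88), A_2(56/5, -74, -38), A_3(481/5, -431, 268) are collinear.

Collinearity requires A_1A_2 × A_1A_3 = 0; each component is linear in r.
The y-component gives (306)r + (-70686/5) = 0, so r = 231/5.
The remaining components then also vanish.

231/5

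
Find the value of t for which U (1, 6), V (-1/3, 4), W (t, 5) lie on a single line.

Collinearity: (W − U) must be parallel to (V − U) = (-4/3, -2).
Cross-multiplying the components: (t − 1)·(-2) = (-1)·(-4/3).
Solving gives t = 1/3.

1/3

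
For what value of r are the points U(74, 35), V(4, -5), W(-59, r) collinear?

Collinearity: (W − U) must be parallel to (V − U) = (-70, -40).
Cross-multiplying the components: (r − 35)·(-70) = (-133)·(-40).
Solving gives r = -41.

-41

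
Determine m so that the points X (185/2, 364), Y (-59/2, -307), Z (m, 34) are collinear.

The three points are collinear iff det[XY; XZ] = 0.
This determinant is linear in m: (671)m + (-43615/2) = 0, so m = 65/2.

65/2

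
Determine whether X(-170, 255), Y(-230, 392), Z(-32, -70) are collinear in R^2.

No

XY = (-60, 137), XZ = (138, -325).
If collinear, XZ would be a scalar multiple of XY. But (-60)·(-325) ≠ (137)·(138) (difference 594), so they are not parallel; the points are not collinear.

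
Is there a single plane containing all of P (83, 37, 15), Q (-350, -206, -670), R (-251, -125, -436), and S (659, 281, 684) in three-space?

No

With P as base: PQ = (-433, -243, -685), PR = (-334, -162, -451), PS = (576, 244, 669).
PR × PS = (1666, -36330, 11816).
PQ · (PR × PS) = 12852.
Since 12852 ≠ 0, the four points are not coplanar.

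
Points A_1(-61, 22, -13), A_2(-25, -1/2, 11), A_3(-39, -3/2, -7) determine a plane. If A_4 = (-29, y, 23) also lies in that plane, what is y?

The plane through A_1, A_2, A_3 has equation 429x + 312y − 351z = -14742.
Substituting A_4: (312)y + (-20514) = -14742, so y = 37/2.

37/2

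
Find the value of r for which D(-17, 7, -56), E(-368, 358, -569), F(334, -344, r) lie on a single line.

457

Collinearity requires DE × DF = 0; each component is linear in r.
The x-component gives (351)r + (-160407) = 0, so r = 457.
The remaining components then also vanish.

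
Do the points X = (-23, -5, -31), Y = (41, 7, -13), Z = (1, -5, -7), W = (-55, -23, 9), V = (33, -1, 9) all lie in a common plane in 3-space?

The plane through X, Y, Z has normal n = XY × XZ = (288, -1104, -288) and equation n·P = 7824.
Checking the remaining points: n·W = 6960, n·V = 8016.
Since n·W = 6960 ≠ 7824, W is off the plane and the points are not all coplanar.

No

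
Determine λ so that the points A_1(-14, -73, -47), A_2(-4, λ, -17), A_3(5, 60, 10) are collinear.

-3

Collinearity requires A_1A_2 × A_1A_3 = 0; each component is linear in λ.
The x-component gives (57)λ + (171) = 0, so λ = -3.
The remaining components then also vanish.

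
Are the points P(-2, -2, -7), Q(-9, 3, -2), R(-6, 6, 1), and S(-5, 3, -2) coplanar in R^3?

With P as base: PQ = (-7, 5, 5), PR = (-4, 8, 8), PS = (-3, 5, 5).
PR × PS = (0, -4, 4).
PQ · (PR × PS) = 0.
The scalar triple product vanishes, so the four points are coplanar.

Yes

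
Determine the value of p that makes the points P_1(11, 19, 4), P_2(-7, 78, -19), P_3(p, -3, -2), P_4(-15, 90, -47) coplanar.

Normal to plane P_1P_2P_4: n = (-1376, -320, 256); plane equation n·P = -20192.
Requiring n·P_3 = -20192: (-1376)p + (448) = -20192.
So p = 15.

15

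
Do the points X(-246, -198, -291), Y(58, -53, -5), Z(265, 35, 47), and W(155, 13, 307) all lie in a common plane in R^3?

The four points are coplanar iff the 3×3 determinant with rows XY, XZ, XW is zero.
Rows: (304, 145, 286), (511, 233, 338), (401, 211, 598).
Expanding along the first row: (304)(68016) − (145)(170040) + (286)(14388) = 136032.
Nonzero ⇒ not coplanar.

No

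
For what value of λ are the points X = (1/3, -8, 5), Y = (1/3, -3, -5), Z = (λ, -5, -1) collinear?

Direction XY = (0, 5, -10). From the y-coordinate of Z, the parameter along the line is τ = (-5 − (-8))/5 = 3/5.
Then λ = 1/3 + 3/5·(0) = 1/3.

1/3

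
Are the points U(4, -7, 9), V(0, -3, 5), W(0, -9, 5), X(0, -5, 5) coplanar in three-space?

Yes

A normal to the plane through U, V, W is n = UV × UW = (-24, 0, 24).
The plane has equation n·P = 120. For X: n·X = 120.
Equal, so X lies in the plane and all four are coplanar.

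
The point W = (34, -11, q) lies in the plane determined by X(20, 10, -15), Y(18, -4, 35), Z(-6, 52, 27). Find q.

Coplanarity requires XY · (XZ × XW) = 0.
XY = (-2, -14, 50), XZ = (-26, 42, 42); the triple product is linear in q with coefficient -448 and constant term -18816.
Setting it to zero: q = -42.

-42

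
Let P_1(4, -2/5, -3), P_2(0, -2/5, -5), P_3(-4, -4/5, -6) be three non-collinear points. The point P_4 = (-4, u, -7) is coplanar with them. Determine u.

The plane through P_1, P_2, P_3 has equation −(4/5)x + 4y + (8/5)z = -48/5.
Substituting P_4: (4)u + (-8) = -48/5, so u = -2/5.

-2/5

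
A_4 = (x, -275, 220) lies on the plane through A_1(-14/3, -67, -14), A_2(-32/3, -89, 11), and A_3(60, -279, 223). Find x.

38/3

The plane through A_1, A_2, A_3 has equation 86x + (9116/3)y + (8084/3)z = -725152/3.
Substituting A_4: (86)x + (-728420/3) = -725152/3, so x = 38/3.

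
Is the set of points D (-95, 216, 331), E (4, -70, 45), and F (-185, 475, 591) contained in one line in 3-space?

No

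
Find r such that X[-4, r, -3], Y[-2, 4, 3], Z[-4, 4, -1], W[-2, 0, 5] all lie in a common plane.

Coplanarity ⇔ det[XY; XZ; XW] = 0.
Expanding, this is linear in r: (-4)r + (32) = 0.
So r = 8.

8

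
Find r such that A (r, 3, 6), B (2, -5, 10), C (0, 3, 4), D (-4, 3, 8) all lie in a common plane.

-2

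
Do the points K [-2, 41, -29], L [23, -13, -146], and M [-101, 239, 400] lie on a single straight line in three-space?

KL = (25, -54, -117), KM = (-99, 198, 429).
KL × KM = (0, 858, -396).
The cross product is nonzero, so the points do not lie on one line.

No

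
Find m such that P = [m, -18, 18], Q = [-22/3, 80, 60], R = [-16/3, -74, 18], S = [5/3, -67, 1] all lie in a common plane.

Coplanarity ⇔ det[PQ; PR; PS] = 0.
Expanding, this is linear in m: (-2912)m + (-2912/3) = 0.
So m = -1/3.

-1/3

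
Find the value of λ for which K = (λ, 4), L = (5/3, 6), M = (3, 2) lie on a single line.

Collinearity: (K − L) must be parallel to (M − L) = (4/3, -4).
Cross-multiplying the components: (λ − 5/3)·(-4) = (-2)·(4/3).
Solving gives λ = 7/3.

7/3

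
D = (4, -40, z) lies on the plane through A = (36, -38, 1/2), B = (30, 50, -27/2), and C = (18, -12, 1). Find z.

10

The plane through A, B, C has equation 408x + 255y + 1428z = 5712.
Substituting D: (1428)z + (-8568) = 5712, so z = 10.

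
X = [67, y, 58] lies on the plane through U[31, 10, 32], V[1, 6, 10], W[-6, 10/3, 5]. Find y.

20

A normal to the plane is n = UV × UW = (-116/3, 4, 52).
X lies in the plane iff n · UX = 0.
This gives (4)y + (-80) = 0, so y = 20.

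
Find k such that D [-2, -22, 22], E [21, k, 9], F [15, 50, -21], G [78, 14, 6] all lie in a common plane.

2

Normal to plane DFG: n = (396, -3168, -5148); plane equation n·P = -44352.
Requiring n·E = -44352: (-3168)k + (-38016) = -44352.
So k = 2.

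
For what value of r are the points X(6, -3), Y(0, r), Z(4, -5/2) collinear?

-3/2

The three points are collinear iff det[XY; XZ] = 0.
This determinant is linear in r: (2)r + (3) = 0, so r = -3/2.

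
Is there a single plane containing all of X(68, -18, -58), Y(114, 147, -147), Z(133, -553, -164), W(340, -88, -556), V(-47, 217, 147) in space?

No

The plane through X, Y, Z has normal n = XY × XZ = (-65105, -909, -35335) and equation n·P = -2361348.
Checking the remaining points: n·W = -2409448, n·V = -2331563.
Since n·W = -2409448 ≠ -2361348, W is off the plane and the points are not all coplanar.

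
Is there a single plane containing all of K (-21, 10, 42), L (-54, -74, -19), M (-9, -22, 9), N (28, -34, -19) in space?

No

With K as base: KL = (-33, -84, -61), KM = (12, -32, -33), KN = (49, -44, -61).
KM × KN = (500, -885, 1040).
KL · (KM × KN) = -5600.
Since -5600 ≠ 0, the four points are not coplanar.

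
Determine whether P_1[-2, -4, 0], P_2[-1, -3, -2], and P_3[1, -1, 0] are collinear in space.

P_1P_2 = (1, 1, -2), P_1P_3 = (3, 3, 0).
Comparing components 2 and 3: (1)(0) − (-2)(3) = 6 ≠ 0, so P_1P_2 and P_1P_3 are not parallel and the points are not collinear.

No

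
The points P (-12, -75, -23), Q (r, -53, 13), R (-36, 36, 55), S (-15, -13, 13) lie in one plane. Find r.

Normal to plane PRS: n = (-840, 630, -1155); plane equation n·X = -10605.
Requiring n·Q = -10605: (-840)r + (-48405) = -10605.
So r = -45.

-45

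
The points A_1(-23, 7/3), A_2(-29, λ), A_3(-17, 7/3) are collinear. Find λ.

7/3

Collinearity: (A_2 − A_1) must be parallel to (A_3 − A_1) = (6, 0).
Cross-multiplying the components: (λ − 7/3)·(6) = (-6)·(0).
Solving gives λ = 7/3.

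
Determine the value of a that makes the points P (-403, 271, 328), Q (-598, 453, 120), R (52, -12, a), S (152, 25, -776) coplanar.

The points are coplanar iff PQ · (PR × PS) = 0.
Expanding, this is linear in a: (53040)a + (3712800) = 0.
So a = -70.

-70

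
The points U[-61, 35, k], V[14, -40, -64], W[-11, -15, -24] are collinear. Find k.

Collinearity requires UV × UW = 0; each component is linear in k.
The x-component gives (25)k + (-1400) = 0, so k = 56.
The remaining components then also vanish.

56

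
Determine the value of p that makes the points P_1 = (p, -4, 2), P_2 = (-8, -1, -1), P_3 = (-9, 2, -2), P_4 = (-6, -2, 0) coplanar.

-2

Coplanarity ⇔ det[P_1P_2; P_1P_3; P_1P_4] = 0.
Expanding, this is linear in p: (-2)p + (-4) = 0.
So p = -2.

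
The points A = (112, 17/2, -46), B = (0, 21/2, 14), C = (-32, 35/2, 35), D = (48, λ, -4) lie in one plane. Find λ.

Normal to plane ABC: n = (-378, 432, -720); plane equation n·P = -5544.
Requiring n·D = -5544: (432)λ + (-15264) = -5544.
So λ = 45/2.

45/2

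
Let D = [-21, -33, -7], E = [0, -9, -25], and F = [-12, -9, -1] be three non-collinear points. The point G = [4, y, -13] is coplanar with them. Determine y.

11

A normal to the plane is n = DE × DF = (576, -288, 288).
G lies in the plane iff n · DG = 0.
This gives (-288)y + (3168) = 0, so y = 11.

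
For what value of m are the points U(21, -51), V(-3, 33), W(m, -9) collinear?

Collinearity: (W − U) must be parallel to (V − U) = (-24, 84).
Cross-multiplying the components: (m − 21)·(84) = (42)·(-24).
Solving gives m = 9.

9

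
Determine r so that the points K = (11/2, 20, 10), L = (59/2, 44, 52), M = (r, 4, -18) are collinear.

-21/2

Direction KL = (24, 24, 42). From the y-coordinate of M, the parameter along the line is τ = (4 − 20)/24 = -2/3.
Then r = 11/2 + (-2/3)·(24) = -21/2.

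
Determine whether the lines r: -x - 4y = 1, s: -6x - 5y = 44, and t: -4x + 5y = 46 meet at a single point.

Intersecting r and s: solving the 2×2 system gives (x, y) = (-9, 2).
Substitute into t: (-4)(-9) + (5)(2) = 46.
This equals 46, so (-9, 2) lies on all three lines and they are concurrent.

Yes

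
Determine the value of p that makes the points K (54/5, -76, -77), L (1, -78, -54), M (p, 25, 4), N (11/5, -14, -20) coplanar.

Coplanarity ⇔ det[KL; KM; KN] = 0.
Expanding, this is linear in p: (1540)p + (-2464) = 0.
So p = 8/5.

8/5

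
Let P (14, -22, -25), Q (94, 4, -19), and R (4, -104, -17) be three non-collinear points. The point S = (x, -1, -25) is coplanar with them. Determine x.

35

Coplanarity requires PQ · (PR × PS) = 0.
PQ = (80, 26, 6), PR = (-10, -82, 8); the triple product is linear in x with coefficient 700 and constant term -24500.
Setting it to zero: x = 35.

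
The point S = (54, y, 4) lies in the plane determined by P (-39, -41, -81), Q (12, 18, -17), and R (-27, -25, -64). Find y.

32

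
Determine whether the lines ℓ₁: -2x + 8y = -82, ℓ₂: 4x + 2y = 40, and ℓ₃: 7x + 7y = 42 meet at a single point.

The three lines meet at one point iff the augmented coefficient matrix [aᵢ bᵢ cᵢ] has rank < 3, i.e. its determinant vanishes.
Here the determinant is 140.
Nonzero, so no common point exists.

No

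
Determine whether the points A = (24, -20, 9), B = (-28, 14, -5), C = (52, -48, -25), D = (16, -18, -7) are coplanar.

With A as base: AB = (-52, 34, -14), AC = (28, -28, -34), AD = (-8, 2, -16).
AC × AD = (516, 720, -168).
AB · (AC × AD) = 0.
The scalar triple product vanishes, so the four points are coplanar.

Yes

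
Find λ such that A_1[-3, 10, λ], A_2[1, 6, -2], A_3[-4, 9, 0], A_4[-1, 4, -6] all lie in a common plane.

Coplanarity ⇔ det[A_1A_2; A_1A_3; A_1A_4] = 0.
Expanding, this is linear in λ: (-16)λ + (32) = 0.
So λ = 2.

2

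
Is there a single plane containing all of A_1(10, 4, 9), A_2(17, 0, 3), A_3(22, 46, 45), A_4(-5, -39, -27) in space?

The four points are coplanar iff the 3×3 determinant with rows A_1A_2, A_1A_3, A_1A_4 is zero.
Rows: (7, -4, -6), (12, 42, 36), (-15, -43, -36).
Expanding along the first row: (7)(36) − (-4)(108) + (-6)(114) = 0.
Zero determinant ⇒ coplanar.

Yes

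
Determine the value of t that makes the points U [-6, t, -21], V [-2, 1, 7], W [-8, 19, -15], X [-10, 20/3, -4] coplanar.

79/3

The points are coplanar iff UV · (UW × UX) = 0.
Expanding, this is linear in t: (-110)t + (8690/3) = 0.
So t = 79/3.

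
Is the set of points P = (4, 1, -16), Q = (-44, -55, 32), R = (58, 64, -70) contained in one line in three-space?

Yes

PQ = (-48, -56, 48), PR = (54, 63, -54).
PQ × PR = (0, 0, 0).
The cross product vanishes, so the three points are collinear.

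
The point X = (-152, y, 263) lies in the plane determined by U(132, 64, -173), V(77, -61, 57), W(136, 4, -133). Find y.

334

A normal to the plane is n = UV × UW = (8800, 3120, 3800).
X lies in the plane iff n · UX = 0.
This gives (3120)y + (-1042080) = 0, so y = 334.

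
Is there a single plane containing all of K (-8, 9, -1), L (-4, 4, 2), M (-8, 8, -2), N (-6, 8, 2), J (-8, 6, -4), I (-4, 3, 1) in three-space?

Yes

The plane through K, L, M has normal n = KL × KM = (8, 4, -4) and equation n·P = -24.
Checking the remaining points: n·N = -24, n·J = -24, n·I = -24.
All equal -24, so all 6 points lie in one plane.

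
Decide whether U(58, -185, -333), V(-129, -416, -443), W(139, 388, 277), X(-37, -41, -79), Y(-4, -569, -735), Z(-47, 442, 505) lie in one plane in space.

No

The plane through U, V, W has normal n = UV × UW = (-77880, 105160, -88440) and equation n·P = 5478880.
Checking the remaining points: n·X = 5556760, n·Y = 5478880, n·Z = 5478880.
Since n·X = 5556760 ≠ 5478880, X is off the plane and the points are not all coplanar.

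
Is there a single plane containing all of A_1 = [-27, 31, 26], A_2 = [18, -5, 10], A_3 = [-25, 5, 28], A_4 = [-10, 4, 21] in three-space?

A normal to the plane through A_1, A_2, A_3 is n = A_1A_2 × A_1A_3 = (-488, -122, -1098).
The plane has equation n·P = -19154. For A_4: n·A_4 = -18666.
-18666 ≠ -19154, so A_4 is off the plane.

No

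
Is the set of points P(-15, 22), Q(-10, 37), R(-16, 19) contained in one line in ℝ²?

Yes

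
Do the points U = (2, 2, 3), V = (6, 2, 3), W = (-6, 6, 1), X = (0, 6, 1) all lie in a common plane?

Yes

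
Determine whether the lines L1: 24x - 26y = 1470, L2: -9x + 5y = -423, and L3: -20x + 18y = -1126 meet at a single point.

Intersecting L1 and L2: solving the 2×2 system gives (x, y) = (32, -27).
Substitute into L3: (-20)(32) + (18)(-27) = -1126.
This equals -1126, so (32, -27) lies on all three lines and they are concurrent.

Yes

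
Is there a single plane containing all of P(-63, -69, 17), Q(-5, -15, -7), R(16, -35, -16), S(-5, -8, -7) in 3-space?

No

A normal to the plane through P, Q, R is n = PQ × PR = (-966, 18, -2294).
The plane has equation n·X = 20618. For S: n·S = 20744.
20744 ≠ 20618, so S is off the plane.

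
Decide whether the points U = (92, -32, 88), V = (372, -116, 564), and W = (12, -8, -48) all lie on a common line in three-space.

UV = (280, -84, 476), UW = (-80, 24, -136).
UV × UW = (0, 0, 0).
The cross product vanishes, so the three points are collinear.

Yes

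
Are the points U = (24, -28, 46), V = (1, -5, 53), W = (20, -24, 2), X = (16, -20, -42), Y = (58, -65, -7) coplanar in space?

No

The plane through U, V, W has normal n = UV × UW = (-1040, -1040, 0) and equation n·P = 4160.
Checking the remaining points: n·X = 4160, n·Y = 7280.
Since n·Y = 7280 ≠ 4160, Y is off the plane and the points are not all coplanar.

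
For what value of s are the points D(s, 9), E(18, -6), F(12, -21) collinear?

24

Collinearity: (D − E) must be parallel to (F − E) = (-6, -15).
Cross-multiplying the components: (s − 18)·(-15) = (15)·(-6).
Solving gives s = 24.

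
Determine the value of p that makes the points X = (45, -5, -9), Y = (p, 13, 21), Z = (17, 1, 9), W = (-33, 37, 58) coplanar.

The points are coplanar iff XY · (XZ × XW) = 0.
Expanding, this is linear in p: (-354)p + (3186) = 0.
So p = 9.

9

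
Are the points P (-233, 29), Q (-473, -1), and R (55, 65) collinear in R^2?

PQ = (-240, -30), PR = (288, 36).
Checking proportionality: PR = -6/5·PQ, so the vectors are parallel and the points are collinear.

Yes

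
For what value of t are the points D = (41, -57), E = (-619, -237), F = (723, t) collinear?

The three points are collinear iff det[DE; DF] = 0.
This determinant is linear in t: (-660)t + (85140) = 0, so t = 129.

129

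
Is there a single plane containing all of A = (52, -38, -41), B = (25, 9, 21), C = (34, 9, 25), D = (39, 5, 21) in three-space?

The four points are coplanar iff the 3×3 determinant with rows AB, AC, AD is zero.
Rows: (-27, 47, 62), (-18, 47, 66), (-13, 43, 62).
Expanding along the first row: (-27)(76) − (47)(-258) + (62)(-163) = -32.
Nonzero ⇒ not coplanar.

No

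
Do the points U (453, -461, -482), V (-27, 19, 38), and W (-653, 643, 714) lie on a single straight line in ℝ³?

No

UV = (-480, 480, 520), UW = (-1106, 1104, 1196).
Comparing components 3 and 1: (520)(-1106) − (-480)(1196) = -1040 ≠ 0, so UV and UW are not parallel and the points are not collinear.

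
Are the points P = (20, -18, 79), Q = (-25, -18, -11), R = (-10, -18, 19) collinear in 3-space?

PQ = (-45, 0, -90), PR = (-30, 0, -60).
PQ × PR = (0, 0, 0).
The cross product vanishes, so the three points are collinear.

Yes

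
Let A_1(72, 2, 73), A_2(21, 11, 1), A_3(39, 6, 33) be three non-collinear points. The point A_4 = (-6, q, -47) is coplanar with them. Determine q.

Coplanarity requires A_1A_2 · (A_1A_3 × A_1A_4) = 0.
A_1A_2 = (-51, 9, -72), A_1A_3 = (-33, 4, -40); the triple product is linear in q with coefficient 336 and constant term -6216.
Setting it to zero: q = 37/2.

37/2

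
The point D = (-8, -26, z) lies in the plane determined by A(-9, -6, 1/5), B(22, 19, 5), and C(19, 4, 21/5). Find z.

-1/5

Coplanarity requires AB · (AC × AD) = 0.
AB = (31, 25, 24/5), AC = (28, 10, 4); the triple product is linear in z with coefficient -390 and constant term -78.
Setting it to zero: z = -1/5.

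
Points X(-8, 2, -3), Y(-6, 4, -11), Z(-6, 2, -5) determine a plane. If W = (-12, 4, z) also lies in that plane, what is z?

A normal to the plane is n = XY × XZ = (-4, -12, -4).
W lies in the plane iff n · XW = 0.
This gives (-4)z + (-20) = 0, so z = -5.

-5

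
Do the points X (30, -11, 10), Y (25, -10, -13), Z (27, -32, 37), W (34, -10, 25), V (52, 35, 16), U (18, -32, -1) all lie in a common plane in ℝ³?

The plane through X, Y, Z has normal n = XY × XZ = (-456, 204, 108) and equation n·P = -14844.
Checking the remaining points: n·W = -14844, n·V = -14844, n·U = -14844.
All equal -14844, so all 6 points lie in one plane.

Yes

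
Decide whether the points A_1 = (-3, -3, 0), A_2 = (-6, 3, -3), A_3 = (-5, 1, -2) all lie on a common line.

A_1A_2 = (-3, 6, -3), A_1A_3 = (-2, 4, -2).
A_1A_2 × A_1A_3 = (0, 0, 0).
The cross product vanishes, so the three points are collinear.

Yes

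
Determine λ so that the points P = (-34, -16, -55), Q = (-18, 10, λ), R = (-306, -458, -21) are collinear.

Direction PR = (-272, -442, 34). From the x-coordinate of Q, the parameter along the line is τ = (-18 − (-34))/(-272) = -1/17.
Then λ = (-55) + (-1/17)·(34) = -57.

-57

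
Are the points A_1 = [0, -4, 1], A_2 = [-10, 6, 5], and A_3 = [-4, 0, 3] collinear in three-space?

No

A_1A_2 = (-10, 10, 4), A_1A_3 = (-4, 4, 2).
Comparing components 2 and 3: (10)(2) − (4)(4) = 4 ≠ 0, so A_1A_2 and A_1A_3 are not parallel and the points are not collinear.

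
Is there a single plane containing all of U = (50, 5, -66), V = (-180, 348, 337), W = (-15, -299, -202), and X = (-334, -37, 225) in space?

With U as base: UV = (-230, 343, 403), UW = (-65, -304, -136), UX = (-384, -42, 291).
UW × UX = (-94176, 71139, -114006).
UV · (UW × UX) = 116739.
Since 116739 ≠ 0, the four points are not coplanar.

No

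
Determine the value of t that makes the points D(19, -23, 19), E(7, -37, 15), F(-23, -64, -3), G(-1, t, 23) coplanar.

-57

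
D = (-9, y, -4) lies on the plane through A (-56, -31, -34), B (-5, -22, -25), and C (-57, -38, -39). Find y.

The plane through A, B, C has equation 18x + 246y − 348z = 3198.
Substituting D: (246)y + (1230) = 3198, so y = 8.

8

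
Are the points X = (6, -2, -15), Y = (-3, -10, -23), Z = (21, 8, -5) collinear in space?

XY = (-9, -8, -8), XZ = (15, 10, 10).
XY × XZ = (0, -30, 30).
The cross product is nonzero, so the points do not lie on one line.

No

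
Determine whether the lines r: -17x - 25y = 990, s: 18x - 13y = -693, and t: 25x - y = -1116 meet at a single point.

Yes

Lines aᵢx + bᵢy = cᵢ with pairwise distinct directions are concurrent exactly when det[aᵢ bᵢ cᵢ] = 0.
Here the determinant is 0.
It vanishes, so the lines are concurrent at (-45, -9).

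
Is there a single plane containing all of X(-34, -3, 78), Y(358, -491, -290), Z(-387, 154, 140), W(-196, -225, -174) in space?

With X as base: XY = (392, -488, -368), XZ = (-353, 157, 62), XW = (-162, -222, -252).
XZ × XW = (-25800, -99000, 103800).
XY · (XZ × XW) = 0.
The scalar triple product vanishes, so the four points are coplanar.

Yes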